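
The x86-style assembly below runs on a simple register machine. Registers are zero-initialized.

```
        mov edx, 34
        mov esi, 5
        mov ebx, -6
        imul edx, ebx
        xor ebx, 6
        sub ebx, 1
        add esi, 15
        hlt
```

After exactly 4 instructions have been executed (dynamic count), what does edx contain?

-204

edx=34
esi=5
ebx=-6
edx=34*(-6)=-204
After step 4: edx = -204.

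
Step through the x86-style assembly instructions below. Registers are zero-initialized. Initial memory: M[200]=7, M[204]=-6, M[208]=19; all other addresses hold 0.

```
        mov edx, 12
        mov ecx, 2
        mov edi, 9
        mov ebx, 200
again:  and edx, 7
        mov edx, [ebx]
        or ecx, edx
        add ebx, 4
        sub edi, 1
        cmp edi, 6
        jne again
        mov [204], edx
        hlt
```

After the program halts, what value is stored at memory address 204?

edx=12
ecx=2
edi=9
ebx=200
edx=12&7=4
edx=M[200]=7
ecx=2|7=7
ebx=200+4=204
edi=9-1=8
cmp edi, 6  (cmp 8,6)
jne again: taken
edx=7&7=7
edx=M[204]=-6
ecx=7|(-6)=-1
ebx=204+4=208
edi=8-1=7
cmp edi, 6  (cmp 7,6)
jne again: taken
edx=(-6)&7=2
edx=M[208]=19
ecx=(-1)|19=-1
ebx=208+4=212
edi=7-1=6
cmp edi, 6  (cmp 6,6)
jne again: not taken
mov [204], edx → M[204]=19
halt.

19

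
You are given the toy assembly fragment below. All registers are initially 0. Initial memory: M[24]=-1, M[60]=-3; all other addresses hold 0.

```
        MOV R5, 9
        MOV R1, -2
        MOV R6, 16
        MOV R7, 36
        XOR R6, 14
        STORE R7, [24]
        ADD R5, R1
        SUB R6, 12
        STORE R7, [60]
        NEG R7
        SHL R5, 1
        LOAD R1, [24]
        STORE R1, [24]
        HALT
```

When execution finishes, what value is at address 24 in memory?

36

R5=9
R1=-2
R6=16
R7=36
R6=16^14=30
STORE R7, [24] → M[24]=36
R5=9+(-2)=7
R6=30-12=18
STORE R7, [60] → M[60]=36
R7=-(36)=-36
R5=7<<1=14
R1=M[24]=36
STORE R1, [24] → M[24]=36
halt.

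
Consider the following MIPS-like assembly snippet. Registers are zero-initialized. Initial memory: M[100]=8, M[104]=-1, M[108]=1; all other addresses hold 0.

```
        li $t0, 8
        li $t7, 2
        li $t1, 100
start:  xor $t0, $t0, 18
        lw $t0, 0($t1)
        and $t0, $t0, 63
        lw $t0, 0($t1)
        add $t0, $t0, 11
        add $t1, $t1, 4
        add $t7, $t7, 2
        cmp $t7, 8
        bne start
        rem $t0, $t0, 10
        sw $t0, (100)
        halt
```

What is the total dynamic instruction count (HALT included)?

$t0=8
$t7=2
$t1=100
$t0=8^18=26
$t0=M[100]=8
$t0=8&63=8
$t0=M[100]=8
$t0=8+11=19
$t1=100+4=104
$t7=2+2=4
cmp $t7, 8  (cmp 4,8)
bne start: taken
$t0=19^18=1
$t0=M[104]=-1
$t0=(-1)&63=63
$t0=M[104]=-1
$t0=(-1)+11=10
$t1=104+4=108
$t7=4+2=6
cmp $t7, 8  (cmp 6,8)
bne start: taken
$t0=10^18=24
$t0=M[108]=1
$t0=1&63=1
$t0=M[108]=1
$t0=1+11=12
$t1=108+4=112
$t7=6+2=8
cmp $t7, 8  (cmp 8,8)
bne start: not taken
$t0=12%10=2
sw $t0, (100) → M[100]=2
halt.
Total executed instructions: 33.

33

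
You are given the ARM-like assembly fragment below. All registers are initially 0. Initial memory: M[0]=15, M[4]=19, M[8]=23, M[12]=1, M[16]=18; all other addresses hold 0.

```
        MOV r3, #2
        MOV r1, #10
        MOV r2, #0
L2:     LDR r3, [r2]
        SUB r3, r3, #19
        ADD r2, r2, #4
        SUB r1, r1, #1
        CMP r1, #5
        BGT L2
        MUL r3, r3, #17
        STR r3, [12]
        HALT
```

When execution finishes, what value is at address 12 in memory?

MOV r3, #2 → r3=2
MOV r1, #10 → r1=10
MOV r2, #0 → r2=0
LDR r3, [r2] → r3=M[0]=15
SUB r3, r3, #19 → r3=15-19=-4
ADD r2, r2, #4 → r2=0+4=4
SUB r1, r1, #1 → r1=10-1=9
CMP r1, #5  (cmp 9,5)
BGT L2: taken
LDR r3, [r2] → r3=M[4]=19
SUB r3, r3, #19 → r3=19-19=0
ADD r2, r2, #4 → r2=4+4=8
SUB r1, r1, #1 → r1=9-1=8
CMP r1, #5  (cmp 8,5)
BGT L2: taken
LDR r3, [r2] → r3=M[8]=23
SUB r3, r3, #19 → r3=23-19=4
ADD r2, r2, #4 → r2=8+4=12
SUB r1, r1, #1 → r1=8-1=7
CMP r1, #5  (cmp 7,5)
BGT L2: taken
LDR r3, [r2] → r3=M[12]=1
SUB r3, r3, #19 → r3=1-19=-18
ADD r2, r2, #4 → r2=12+4=16
SUB r1, r1, #1 → r1=7-1=6
CMP r1, #5  (cmp 6,5)
BGT L2: taken
LDR r3, [r2] → r3=M[16]=18
SUB r3, r3, #19 → r3=18-19=-1
ADD r2, r2, #4 → r2=16+4=20
SUB r1, r1, #1 → r1=6-1=5
CMP r1, #5  (cmp 5,5)
BGT L2: not taken
MUL r3, r3, #17 → r3=(-1)*17=-17
STR r3, [12] → M[12]=-17
halt.

-17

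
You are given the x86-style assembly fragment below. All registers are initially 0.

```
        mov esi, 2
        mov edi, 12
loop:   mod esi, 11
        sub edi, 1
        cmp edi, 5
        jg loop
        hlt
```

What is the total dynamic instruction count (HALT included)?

esi=2
edi=12
esi=2%11=2
edi=12-1=11
cmp edi, 5  (cmp 11,5)
jg loop: taken
esi=2%11=2
edi=11-1=10
cmp edi, 5  (cmp 10,5)
jg loop: taken
esi=2%11=2
edi=10-1=9
cmp edi, 5  (cmp 9,5)
jg loop: taken
esi=2%11=2
edi=9-1=8
cmp edi, 5  (cmp 8,5)
jg loop: taken
esi=2%11=2
edi=8-1=7
cmp edi, 5  (cmp 7,5)
jg loop: taken
esi=2%11=2
edi=7-1=6
cmp edi, 5  (cmp 6,5)
jg loop: taken
esi=2%11=2
edi=6-1=5
cmp edi, 5  (cmp 5,5)
jg loop: not taken
halt.
Total executed instructions: 31.

31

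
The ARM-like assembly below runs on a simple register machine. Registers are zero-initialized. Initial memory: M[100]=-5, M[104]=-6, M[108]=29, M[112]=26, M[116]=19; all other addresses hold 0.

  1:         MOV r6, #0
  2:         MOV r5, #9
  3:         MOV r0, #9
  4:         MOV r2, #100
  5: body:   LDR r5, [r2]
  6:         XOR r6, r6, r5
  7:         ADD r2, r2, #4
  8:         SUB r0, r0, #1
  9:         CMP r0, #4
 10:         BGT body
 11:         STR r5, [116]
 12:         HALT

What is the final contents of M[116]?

MOV r6, #0 → r6=0
MOV r5, #9 → r5=9
MOV r0, #9 → r0=9
MOV r2, #100 → r2=100
LDR r5, [r2] → r5=M[100]=-5
XOR r6, r6, r5 → r6=0^(-5)=-5
ADD r2, r2, #4 → r2=100+4=104
SUB r0, r0, #1 → r0=9-1=8
CMP r0, #4  (cmp 8,4)
BGT body: taken
LDR r5, [r2] → r5=M[104]=-6
XOR r6, r6, r5 → r6=(-5)^(-6)=1
ADD r2, r2, #4 → r2=104+4=108
SUB r0, r0, #1 → r0=8-1=7
CMP r0, #4  (cmp 7,4)
BGT body: taken
LDR r5, [r2] → r5=M[108]=29
XOR r6, r6, r5 → r6=1^29=28
ADD r2, r2, #4 → r2=108+4=112
SUB r0, r0, #1 → r0=7-1=6
CMP r0, #4  (cmp 6,4)
BGT body: taken
LDR r5, [r2] → r5=M[112]=26
XOR r6, r6, r5 → r6=28^26=6
ADD r2, r2, #4 → r2=112+4=116
SUB r0, r0, #1 → r0=6-1=5
CMP r0, #4  (cmp 5,4)
BGT body: taken
LDR r5, [r2] → r5=M[116]=19
XOR r6, r6, r5 → r6=6^19=21
ADD r2, r2, #4 → r2=116+4=120
SUB r0, r0, #1 → r0=5-1=4
CMP r0, #4  (cmp 4,4)
BGT body: not taken
STR r5, [116] → M[116]=19
halt.

19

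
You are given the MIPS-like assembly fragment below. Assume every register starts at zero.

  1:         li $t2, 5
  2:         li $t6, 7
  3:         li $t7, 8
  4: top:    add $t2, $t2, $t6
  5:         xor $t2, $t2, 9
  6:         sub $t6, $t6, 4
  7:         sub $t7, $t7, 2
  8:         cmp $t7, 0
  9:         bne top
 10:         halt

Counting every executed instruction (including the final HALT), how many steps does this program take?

28

after li $t2, 5: $t2=5
after li $t6, 7: $t6=7
after li $t7, 8: $t7=8
after add $t2, $t2, $t6: $t2=5+7=12
after xor $t2, $t2, 9: $t2=12^9=5
after sub $t6, $t6, 4: $t6=7-4=3
after sub $t7, $t7, 2: $t7=8-2=6
cmp $t7, 0  (cmp 6,0)
bne top: taken
after add $t2, $t2, $t6: $t2=5+3=8
after xor $t2, $t2, 9: $t2=8^9=1
after sub $t6, $t6, 4: $t6=3-4=-1
after sub $t7, $t7, 2: $t7=6-2=4
cmp $t7, 0  (cmp 4,0)
bne top: taken
after add $t2, $t2, $t6: $t2=1+(-1)=0
after xor $t2, $t2, 9: $t2=0^9=9
after sub $t6, $t6, 4: $t6=(-1)-4=-5
after sub $t7, $t7, 2: $t7=4-2=2
cmp $t7, 0  (cmp 2,0)
bne top: taken
after add $t2, $t2, $t6: $t2=9+(-5)=4
after xor $t2, $t2, 9: $t2=4^9=13
after sub $t6, $t6, 4: $t6=(-5)-4=-9
after sub $t7, $t7, 2: $t7=2-2=0
cmp $t7, 0  (cmp 0,0)
bne top: not taken
halt.
Total executed instructions: 28.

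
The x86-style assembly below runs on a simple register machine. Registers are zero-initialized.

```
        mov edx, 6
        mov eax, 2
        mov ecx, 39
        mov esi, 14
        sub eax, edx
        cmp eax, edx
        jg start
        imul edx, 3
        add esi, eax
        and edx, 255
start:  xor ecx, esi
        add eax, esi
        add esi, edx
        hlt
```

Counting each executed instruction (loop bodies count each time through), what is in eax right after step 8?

-4

edx=6
eax=2
ecx=39
esi=14
eax=2-6=-4
cmp eax, edx  (cmp -4,6)
jg start: not taken
edx=6*3=18
After step 8: eax = -4.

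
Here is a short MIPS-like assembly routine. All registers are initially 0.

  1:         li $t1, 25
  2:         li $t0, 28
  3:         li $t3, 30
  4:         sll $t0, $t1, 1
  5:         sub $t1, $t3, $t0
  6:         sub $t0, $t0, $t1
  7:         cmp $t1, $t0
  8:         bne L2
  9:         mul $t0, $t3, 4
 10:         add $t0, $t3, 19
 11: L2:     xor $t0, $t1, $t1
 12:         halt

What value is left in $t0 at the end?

0

li $t1, 25 → $t1=25
li $t0, 28 → $t0=28
li $t3, 30 → $t3=30
sll $t0, $t1, 1 → $t0=25<<1=50
sub $t1, $t3, $t0 → $t1=30-50=-20
sub $t0, $t0, $t1 → $t0=50-(-20)=70
cmp $t1, $t0  (cmp -20,70)
bne L2: taken
xor $t0, $t1, $t1 → $t0=(-20)^(-20)=0
halt.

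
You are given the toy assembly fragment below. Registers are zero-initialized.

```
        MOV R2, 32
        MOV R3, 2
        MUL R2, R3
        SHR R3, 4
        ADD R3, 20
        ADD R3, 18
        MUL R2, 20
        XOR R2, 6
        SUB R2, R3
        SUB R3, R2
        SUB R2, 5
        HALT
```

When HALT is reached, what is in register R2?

R2=32
R3=2
R2=32*2=64
R3=2>>4=0
R3=0+20=20
R3=20+18=38
R2=64*20=1280
R2=1280^6=1286
R2=1286-38=1248
R3=38-1248=-1210
R2=1248-5=1243
halt.

1243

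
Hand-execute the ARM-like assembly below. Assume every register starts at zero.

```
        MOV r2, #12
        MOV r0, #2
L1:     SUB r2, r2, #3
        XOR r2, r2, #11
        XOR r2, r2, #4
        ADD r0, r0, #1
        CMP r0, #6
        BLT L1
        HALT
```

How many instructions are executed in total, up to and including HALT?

MOV r2, #12 → r2=12
MOV r0, #2 → r0=2
SUB r2, r2, #3 → r2=12-3=9
XOR r2, r2, #11 → r2=9^11=2
XOR r2, r2, #4 → r2=2^4=6
ADD r0, r0, #1 → r0=2+1=3
CMP r0, #6  (cmp 3,6)
BLT L1: taken
SUB r2, r2, #3 → r2=6-3=3
XOR r2, r2, #11 → r2=3^11=8
XOR r2, r2, #4 → r2=8^4=12
ADD r0, r0, #1 → r0=3+1=4
CMP r0, #6  (cmp 4,6)
BLT L1: taken
SUB r2, r2, #3 → r2=12-3=9
XOR r2, r2, #11 → r2=9^11=2
XOR r2, r2, #4 → r2=2^4=6
ADD r0, r0, #1 → r0=4+1=5
CMP r0, #6  (cmp 5,6)
BLT L1: taken
SUB r2, r2, #3 → r2=6-3=3
XOR r2, r2, #11 → r2=3^11=8
XOR r2, r2, #4 → r2=8^4=12
ADD r0, r0, #1 → r0=5+1=6
CMP r0, #6  (cmp 6,6)
BLT L1: not taken
halt.
Total executed instructions: 27.

27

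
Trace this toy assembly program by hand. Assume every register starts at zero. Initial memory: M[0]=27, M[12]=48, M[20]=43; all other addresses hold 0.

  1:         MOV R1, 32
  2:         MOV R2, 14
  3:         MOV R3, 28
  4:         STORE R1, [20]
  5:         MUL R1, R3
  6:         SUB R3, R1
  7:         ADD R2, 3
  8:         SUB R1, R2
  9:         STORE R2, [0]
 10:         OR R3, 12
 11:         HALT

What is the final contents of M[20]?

32

MOV R1, 32 → R1=32
MOV R2, 14 → R2=14
MOV R3, 28 → R3=28
STORE R1, [20] → M[20]=32
MUL R1, R3 → R1=32*28=896
SUB R3, R1 → R3=28-896=-868
ADD R2, 3 → R2=14+3=17
SUB R1, R2 → R1=896-17=879
STORE R2, [0] → M[0]=17
OR R3, 12 → R3=(-868)|12=-868
halt.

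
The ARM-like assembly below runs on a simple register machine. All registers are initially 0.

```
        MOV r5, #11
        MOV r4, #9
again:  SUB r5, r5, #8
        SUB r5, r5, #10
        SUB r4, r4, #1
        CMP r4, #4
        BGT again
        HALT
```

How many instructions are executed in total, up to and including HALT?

r5=11
r4=9
r5=11-8=3
r5=3-10=-7
r4=9-1=8
CMP r4, #4  (cmp 8,4)
BGT again: taken
r5=(-7)-8=-15
r5=(-15)-10=-25
r4=8-1=7
CMP r4, #4  (cmp 7,4)
BGT again: taken
r5=(-25)-8=-33
r5=(-33)-10=-43
r4=7-1=6
CMP r4, #4  (cmp 6,4)
BGT again: taken
r5=(-43)-8=-51
r5=(-51)-10=-61
r4=6-1=5
CMP r4, #4  (cmp 5,4)
BGT again: taken
r5=(-61)-8=-69
r5=(-69)-10=-79
r4=5-1=4
CMP r4, #4  (cmp 4,4)
BGT again: not taken
halt.
Total executed instructions: 28.

28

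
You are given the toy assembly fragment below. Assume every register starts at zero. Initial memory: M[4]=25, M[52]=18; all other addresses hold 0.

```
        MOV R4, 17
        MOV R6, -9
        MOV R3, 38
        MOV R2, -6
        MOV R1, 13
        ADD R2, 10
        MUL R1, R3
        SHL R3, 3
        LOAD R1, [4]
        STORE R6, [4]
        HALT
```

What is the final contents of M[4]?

-9

after MOV R4, 17: R4=17
after MOV R6, -9: R6=-9
after MOV R3, 38: R3=38
after MOV R2, -6: R2=-6
after MOV R1, 13: R1=13
after ADD R2, 10: R2=(-6)+10=4
after MUL R1, R3: R1=13*38=494
after SHL R3, 3: R3=38<<3=304
after LOAD R1, [4]: R1=M[4]=25
STORE R6, [4] → M[4]=-9
halt.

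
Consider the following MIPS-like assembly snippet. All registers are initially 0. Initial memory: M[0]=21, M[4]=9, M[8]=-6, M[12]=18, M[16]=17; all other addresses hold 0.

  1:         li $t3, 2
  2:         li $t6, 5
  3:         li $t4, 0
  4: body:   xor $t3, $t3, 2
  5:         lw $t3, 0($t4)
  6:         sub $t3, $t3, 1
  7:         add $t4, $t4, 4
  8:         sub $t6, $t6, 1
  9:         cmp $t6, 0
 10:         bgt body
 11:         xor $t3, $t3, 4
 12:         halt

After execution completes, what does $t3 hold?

20

after li $t3, 2: $t3=2
after li $t6, 5: $t6=5
after li $t4, 0: $t4=0
after xor $t3, $t3, 2: $t3=2^2=0
after lw $t3, 0($t4): $t3=M[0]=21
after sub $t3, $t3, 1: $t3=21-1=20
after add $t4, $t4, 4: $t4=0+4=4
after sub $t6, $t6, 1: $t6=5-1=4
cmp $t6, 0  (cmp 4,0)
bgt body: taken
after xor $t3, $t3, 2: $t3=20^2=22
after lw $t3, 0($t4): $t3=M[4]=9
after sub $t3, $t3, 1: $t3=9-1=8
after add $t4, $t4, 4: $t4=4+4=8
after sub $t6, $t6, 1: $t6=4-1=3
cmp $t6, 0  (cmp 3,0)
bgt body: taken
after xor $t3, $t3, 2: $t3=8^2=10
after lw $t3, 0($t4): $t3=M[8]=-6
after sub $t3, $t3, 1: $t3=(-6)-1=-7
after add $t4, $t4, 4: $t4=8+4=12
after sub $t6, $t6, 1: $t6=3-1=2
cmp $t6, 0  (cmp 2,0)
bgt body: taken
after xor $t3, $t3, 2: $t3=(-7)^2=-5
after lw $t3, 0($t4): $t3=M[12]=18
after sub $t3, $t3, 1: $t3=18-1=17
after add $t4, $t4, 4: $t4=12+4=16
after sub $t6, $t6, 1: $t6=2-1=1
cmp $t6, 0  (cmp 1,0)
bgt body: taken
after xor $t3, $t3, 2: $t3=17^2=19
after lw $t3, 0($t4): $t3=M[16]=17
after sub $t3, $t3, 1: $t3=17-1=16
after add $t4, $t4, 4: $t4=16+4=20
after sub $t6, $t6, 1: $t6=1-1=0
cmp $t6, 0  (cmp 0,0)
bgt body: not taken
after xor $t3, $t3, 4: $t3=16^4=20
halt.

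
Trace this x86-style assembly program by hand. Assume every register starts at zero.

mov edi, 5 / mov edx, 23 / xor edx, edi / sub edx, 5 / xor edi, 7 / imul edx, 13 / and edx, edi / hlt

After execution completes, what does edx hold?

0

mov edi, 5 → edi=5
mov edx, 23 → edx=23
xor edx, edi → edx=23^5=18
sub edx, 5 → edx=18-5=13
xor edi, 7 → edi=5^7=2
imul edx, 13 → edx=13*13=169
and edx, edi → edx=169&2=0
halt.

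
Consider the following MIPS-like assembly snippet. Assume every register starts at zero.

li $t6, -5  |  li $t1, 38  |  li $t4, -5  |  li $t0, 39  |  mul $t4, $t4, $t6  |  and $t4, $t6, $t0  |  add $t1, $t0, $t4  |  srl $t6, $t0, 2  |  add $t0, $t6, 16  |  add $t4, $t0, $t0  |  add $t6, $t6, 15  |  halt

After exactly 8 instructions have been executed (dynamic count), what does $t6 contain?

after li $t6, -5: $t6=-5
after li $t1, 38: $t1=38
after li $t4, -5: $t4=-5
after li $t0, 39: $t0=39
after mul $t4, $t4, $t6: $t4=(-5)*(-5)=25
after and $t4, $t6, $t0: $t4=(-5)&39=35
after add $t1, $t0, $t4: $t1=39+35=74
after srl $t6, $t0, 2: $t6=39>>2=9
After step 8: $t6 = 9.

9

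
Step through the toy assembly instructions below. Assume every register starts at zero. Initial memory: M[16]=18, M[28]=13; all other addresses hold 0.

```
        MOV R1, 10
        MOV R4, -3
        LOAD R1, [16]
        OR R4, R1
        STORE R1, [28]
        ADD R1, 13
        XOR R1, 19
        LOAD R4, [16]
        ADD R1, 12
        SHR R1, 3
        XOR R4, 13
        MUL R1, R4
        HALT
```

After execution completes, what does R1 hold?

R1=10
R4=-3
R1=M[16]=18
R4=(-3)|18=-1
STORE R1, [28] → M[28]=18
R1=18+13=31
R1=31^19=12
R4=M[16]=18
R1=12+12=24
R1=24>>3=3
R4=18^13=31
R1=3*31=93
halt.

93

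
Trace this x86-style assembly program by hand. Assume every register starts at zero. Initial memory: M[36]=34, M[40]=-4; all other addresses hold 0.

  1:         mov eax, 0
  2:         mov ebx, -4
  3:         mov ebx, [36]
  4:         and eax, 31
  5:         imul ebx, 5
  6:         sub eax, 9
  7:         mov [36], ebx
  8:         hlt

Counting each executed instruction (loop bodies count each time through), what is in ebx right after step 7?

after mov eax, 0: eax=0
after mov ebx, -4: ebx=-4
after mov ebx, [36]: ebx=M[36]=34
after and eax, 31: eax=0&31=0
after imul ebx, 5: ebx=34*5=170
after sub eax, 9: eax=0-9=-9
mov [36], ebx → M[36]=170
After step 7: ebx = 170.

170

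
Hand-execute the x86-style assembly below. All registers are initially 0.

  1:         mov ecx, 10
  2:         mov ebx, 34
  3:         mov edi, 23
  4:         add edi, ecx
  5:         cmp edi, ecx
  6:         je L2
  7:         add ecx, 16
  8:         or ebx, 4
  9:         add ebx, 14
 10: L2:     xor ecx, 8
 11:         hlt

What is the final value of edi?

33

ecx=10
ebx=34
edi=23
edi=23+10=33
cmp edi, ecx  (cmp 33,10)
je L2: not taken
ecx=10+16=26
ebx=34|4=38
ebx=38+14=52
ecx=26^8=18
halt.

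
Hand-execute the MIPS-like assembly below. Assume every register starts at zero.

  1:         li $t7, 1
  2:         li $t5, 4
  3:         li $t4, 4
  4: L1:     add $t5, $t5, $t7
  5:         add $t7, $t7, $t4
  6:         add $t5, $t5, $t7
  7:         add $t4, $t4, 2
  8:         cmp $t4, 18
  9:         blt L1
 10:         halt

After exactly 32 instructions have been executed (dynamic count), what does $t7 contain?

41

li $t7, 1 → $t7=1
li $t5, 4 → $t5=4
li $t4, 4 → $t4=4
add $t5, $t5, $t7 → $t5=4+1=5
add $t7, $t7, $t4 → $t7=1+4=5
add $t5, $t5, $t7 → $t5=5+5=10
add $t4, $t4, 2 → $t4=4+2=6
cmp $t4, 18  (cmp 6,18)
blt L1: taken
add $t5, $t5, $t7 → $t5=10+5=15
add $t7, $t7, $t4 → $t7=5+6=11
add $t5, $t5, $t7 → $t5=15+11=26
add $t4, $t4, 2 → $t4=6+2=8
cmp $t4, 18  (cmp 8,18)
blt L1: taken
add $t5, $t5, $t7 → $t5=26+11=37
add $t7, $t7, $t4 → $t7=11+8=19
add $t5, $t5, $t7 → $t5=37+19=56
add $t4, $t4, 2 → $t4=8+2=10
cmp $t4, 18  (cmp 10,18)
blt L1: taken
add $t5, $t5, $t7 → $t5=56+19=75
add $t7, $t7, $t4 → $t7=19+10=29
add $t5, $t5, $t7 → $t5=75+29=104
add $t4, $t4, 2 → $t4=10+2=12
cmp $t4, 18  (cmp 12,18)
blt L1: taken
add $t5, $t5, $t7 → $t5=104+29=133
add $t7, $t7, $t4 → $t7=29+12=41
add $t5, $t5, $t7 → $t5=133+41=174
add $t4, $t4, 2 → $t4=12+2=14
cmp $t4, 18  (cmp 14,18)
After step 32: $t7 = 41.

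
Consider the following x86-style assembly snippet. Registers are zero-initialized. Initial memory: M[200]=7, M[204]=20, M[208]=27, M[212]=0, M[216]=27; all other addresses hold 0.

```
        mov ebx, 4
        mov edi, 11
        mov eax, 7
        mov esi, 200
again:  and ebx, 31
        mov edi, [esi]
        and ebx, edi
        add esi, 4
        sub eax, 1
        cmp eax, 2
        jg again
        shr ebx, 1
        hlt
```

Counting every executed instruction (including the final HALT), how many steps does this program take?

41

after mov ebx, 4: ebx=4
after mov edi, 11: edi=11
after mov eax, 7: eax=7
after mov esi, 200: esi=200
after and ebx, 31: ebx=4&31=4
after mov edi, [esi]: edi=M[200]=7
after and ebx, edi: ebx=4&7=4
after add esi, 4: esi=200+4=204
after sub eax, 1: eax=7-1=6
cmp eax, 2  (cmp 6,2)
jg again: taken
after and ebx, 31: ebx=4&31=4
after mov edi, [esi]: edi=M[204]=20
after and ebx, edi: ebx=4&20=4
after add esi, 4: esi=204+4=208
after sub eax, 1: eax=6-1=5
cmp eax, 2  (cmp 5,2)
jg again: taken
after and ebx, 31: ebx=4&31=4
after mov edi, [esi]: edi=M[208]=27
after and ebx, edi: ebx=4&27=0
after add esi, 4: esi=208+4=212
after sub eax, 1: eax=5-1=4
cmp eax, 2  (cmp 4,2)
jg again: taken
after and ebx, 31: ebx=0&31=0
after mov edi, [esi]: edi=M[212]=0
after and ebx, edi: ebx=0&0=0
after add esi, 4: esi=212+4=216
after sub eax, 1: eax=4-1=3
cmp eax, 2  (cmp 3,2)
jg again: taken
after and ebx, 31: ebx=0&31=0
after mov edi, [esi]: edi=M[216]=27
after and ebx, edi: ebx=0&27=0
after add esi, 4: esi=216+4=220
after sub eax, 1: eax=3-1=2
cmp eax, 2  (cmp 2,2)
jg again: not taken
after shr ebx, 1: ebx=0>>1=0
halt.
Total executed instructions: 41.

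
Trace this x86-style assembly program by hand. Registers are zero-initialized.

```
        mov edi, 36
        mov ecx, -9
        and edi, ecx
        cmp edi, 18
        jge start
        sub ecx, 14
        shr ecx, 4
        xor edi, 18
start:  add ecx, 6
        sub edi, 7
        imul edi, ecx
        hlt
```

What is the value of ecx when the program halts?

-3

edi=36
ecx=-9
edi=36&(-9)=36
cmp edi, 18  (cmp 36,18)
jge start: taken
ecx=(-9)+6=-3
edi=36-7=29
edi=29*(-3)=-87
halt.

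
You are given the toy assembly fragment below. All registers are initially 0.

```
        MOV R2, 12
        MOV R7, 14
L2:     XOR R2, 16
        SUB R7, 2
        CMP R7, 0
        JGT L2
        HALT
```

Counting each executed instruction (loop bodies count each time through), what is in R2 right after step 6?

28

R2=12
R7=14
R2=12^16=28
R7=14-2=12
CMP R7, 0  (cmp 12,0)
JGT L2: taken
After step 6: R2 = 28.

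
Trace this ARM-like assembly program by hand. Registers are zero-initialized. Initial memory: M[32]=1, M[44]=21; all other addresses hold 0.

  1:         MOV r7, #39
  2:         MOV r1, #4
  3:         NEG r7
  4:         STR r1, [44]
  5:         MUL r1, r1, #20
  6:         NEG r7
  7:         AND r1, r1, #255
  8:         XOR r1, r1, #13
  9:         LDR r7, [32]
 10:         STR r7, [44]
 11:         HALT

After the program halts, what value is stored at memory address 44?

1

MOV r7, #39 → r7=39
MOV r1, #4 → r1=4
NEG r7 → r7=-(39)=-39
STR r1, [44] → M[44]=4
MUL r1, r1, #20 → r1=4*20=80
NEG r7 → r7=-(-39)=39
AND r1, r1, #255 → r1=80&255=80
XOR r1, r1, #13 → r1=80^13=93
LDR r7, [32] → r7=M[32]=1
STR r7, [44] → M[44]=1
halt.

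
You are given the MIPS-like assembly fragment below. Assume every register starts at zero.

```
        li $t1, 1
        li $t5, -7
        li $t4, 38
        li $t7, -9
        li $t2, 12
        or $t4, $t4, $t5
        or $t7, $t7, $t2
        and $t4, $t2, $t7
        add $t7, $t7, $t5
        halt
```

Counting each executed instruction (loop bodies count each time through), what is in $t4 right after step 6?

-1

after li $t1, 1: $t1=1
after li $t5, -7: $t5=-7
after li $t4, 38: $t4=38
after li $t7, -9: $t7=-9
after li $t2, 12: $t2=12
after or $t4, $t4, $t5: $t4=38|(-7)=-1
After step 6: $t4 = -1.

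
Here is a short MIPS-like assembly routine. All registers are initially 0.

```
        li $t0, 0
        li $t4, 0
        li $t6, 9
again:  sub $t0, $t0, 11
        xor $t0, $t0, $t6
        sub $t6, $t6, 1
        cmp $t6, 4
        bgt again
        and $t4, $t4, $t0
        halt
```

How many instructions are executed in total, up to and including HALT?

$t0=0
$t4=0
$t6=9
$t0=0-11=-11
$t0=(-11)^9=-4
$t6=9-1=8
cmp $t6, 4  (cmp 8,4)
bgt again: taken
$t0=(-4)-11=-15
$t0=(-15)^8=-7
$t6=8-1=7
cmp $t6, 4  (cmp 7,4)
bgt again: taken
$t0=(-7)-11=-18
$t0=(-18)^7=-23
$t6=7-1=6
cmp $t6, 4  (cmp 6,4)
bgt again: taken
$t0=(-23)-11=-34
$t0=(-34)^6=-40
$t6=6-1=5
cmp $t6, 4  (cmp 5,4)
bgt again: taken
$t0=(-40)-11=-51
$t0=(-51)^5=-56
$t6=5-1=4
cmp $t6, 4  (cmp 4,4)
bgt again: not taken
$t4=0&(-56)=0
halt.
Total executed instructions: 30.

30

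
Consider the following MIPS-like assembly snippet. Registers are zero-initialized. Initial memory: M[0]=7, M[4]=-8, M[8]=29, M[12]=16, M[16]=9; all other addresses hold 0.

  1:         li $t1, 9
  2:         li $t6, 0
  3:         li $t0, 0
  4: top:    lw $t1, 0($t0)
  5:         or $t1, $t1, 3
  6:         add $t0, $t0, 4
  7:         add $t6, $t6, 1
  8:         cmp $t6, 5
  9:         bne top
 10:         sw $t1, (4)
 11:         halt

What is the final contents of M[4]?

after li $t1, 9: $t1=9
after li $t6, 0: $t6=0
after li $t0, 0: $t0=0
after lw $t1, 0($t0): $t1=M[0]=7
after or $t1, $t1, 3: $t1=7|3=7
after add $t0, $t0, 4: $t0=0+4=4
after add $t6, $t6, 1: $t6=0+1=1
cmp $t6, 5  (cmp 1,5)
bne top: taken
after lw $t1, 0($t0): $t1=M[4]=-8
after or $t1, $t1, 3: $t1=(-8)|3=-5
after add $t0, $t0, 4: $t0=4+4=8
after add $t6, $t6, 1: $t6=1+1=2
cmp $t6, 5  (cmp 2,5)
bne top: taken
after lw $t1, 0($t0): $t1=M[8]=29
after or $t1, $t1, 3: $t1=29|3=31
after add $t0, $t0, 4: $t0=8+4=12
after add $t6, $t6, 1: $t6=2+1=3
cmp $t6, 5  (cmp 3,5)
bne top: taken
after lw $t1, 0($t0): $t1=M[12]=16
after or $t1, $t1, 3: $t1=16|3=19
after add $t0, $t0, 4: $t0=12+4=16
after add $t6, $t6, 1: $t6=3+1=4
cmp $t6, 5  (cmp 4,5)
bne top: taken
after lw $t1, 0($t0): $t1=M[16]=9
after or $t1, $t1, 3: $t1=9|3=11
after add $t0, $t0, 4: $t0=16+4=20
after add $t6, $t6, 1: $t6=4+1=5
cmp $t6, 5  (cmp 5,5)
bne top: not taken
sw $t1, (4) → M[4]=11
halt.

11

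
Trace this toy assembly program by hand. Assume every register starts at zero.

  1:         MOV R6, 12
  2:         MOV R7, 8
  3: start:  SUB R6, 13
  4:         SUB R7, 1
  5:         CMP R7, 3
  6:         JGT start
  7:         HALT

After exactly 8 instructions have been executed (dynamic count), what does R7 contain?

R6=12
R7=8
R6=12-13=-1
R7=8-1=7
CMP R7, 3  (cmp 7,3)
JGT start: taken
R6=(-1)-13=-14
R7=7-1=6
After step 8: R7 = 6.

6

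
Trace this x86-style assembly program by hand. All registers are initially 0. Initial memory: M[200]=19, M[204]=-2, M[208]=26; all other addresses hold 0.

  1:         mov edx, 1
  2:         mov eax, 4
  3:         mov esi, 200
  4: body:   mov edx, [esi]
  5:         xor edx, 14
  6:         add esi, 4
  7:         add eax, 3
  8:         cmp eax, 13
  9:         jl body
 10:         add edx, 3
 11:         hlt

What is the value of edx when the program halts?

23

edx=1
eax=4
esi=200
edx=M[200]=19
edx=19^14=29
esi=200+4=204
eax=4+3=7
cmp eax, 13  (cmp 7,13)
jl body: taken
edx=M[204]=-2
edx=(-2)^14=-16
esi=204+4=208
eax=7+3=10
cmp eax, 13  (cmp 10,13)
jl body: taken
edx=M[208]=26
edx=26^14=20
esi=208+4=212
eax=10+3=13
cmp eax, 13  (cmp 13,13)
jl body: not taken
edx=20+3=23
halt.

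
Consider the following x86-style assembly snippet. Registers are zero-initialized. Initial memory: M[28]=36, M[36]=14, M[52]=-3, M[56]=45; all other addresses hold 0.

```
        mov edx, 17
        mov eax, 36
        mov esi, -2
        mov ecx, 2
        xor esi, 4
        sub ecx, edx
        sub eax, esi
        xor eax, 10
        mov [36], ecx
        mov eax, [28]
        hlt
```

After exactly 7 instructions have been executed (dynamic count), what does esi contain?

-6

after mov edx, 17: edx=17
after mov eax, 36: eax=36
after mov esi, -2: esi=-2
after mov ecx, 2: ecx=2
after xor esi, 4: esi=(-2)^4=-6
after sub ecx, edx: ecx=2-17=-15
after sub eax, esi: eax=36-(-6)=42
After step 7: esi = -6.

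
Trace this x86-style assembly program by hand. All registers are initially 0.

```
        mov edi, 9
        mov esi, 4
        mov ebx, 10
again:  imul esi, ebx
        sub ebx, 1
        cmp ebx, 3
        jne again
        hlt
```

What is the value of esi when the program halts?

edi=9
esi=4
ebx=10
esi=4*10=40
ebx=10-1=9
cmp ebx, 3  (cmp 9,3)
jne again: taken
esi=40*9=360
ebx=9-1=8
cmp ebx, 3  (cmp 8,3)
jne again: taken
esi=360*8=2880
ebx=8-1=7
cmp ebx, 3  (cmp 7,3)
jne again: taken
esi=2880*7=20160
ebx=7-1=6
cmp ebx, 3  (cmp 6,3)
jne again: taken
esi=20160*6=120960
ebx=6-1=5
cmp ebx, 3  (cmp 5,3)
jne again: taken
esi=120960*5=604800
ebx=5-1=4
cmp ebx, 3  (cmp 4,3)
jne again: taken
esi=604800*4=2419200
ebx=4-1=3
cmp ebx, 3  (cmp 3,3)
jne again: not taken
halt.

2419200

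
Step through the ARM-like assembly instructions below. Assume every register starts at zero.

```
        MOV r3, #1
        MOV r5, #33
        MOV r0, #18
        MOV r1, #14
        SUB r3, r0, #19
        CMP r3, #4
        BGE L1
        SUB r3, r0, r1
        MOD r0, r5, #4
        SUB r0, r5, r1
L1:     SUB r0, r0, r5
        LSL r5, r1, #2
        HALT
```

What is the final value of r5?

MOV r3, #1 → r3=1
MOV r5, #33 → r5=33
MOV r0, #18 → r0=18
MOV r1, #14 → r1=14
SUB r3, r0, #19 → r3=18-19=-1
CMP r3, #4  (cmp -1,4)
BGE L1: not taken
SUB r3, r0, r1 → r3=18-14=4
MOD r0, r5, #4 → r0=33%4=1
SUB r0, r5, r1 → r0=33-14=19
SUB r0, r0, r5 → r0=19-33=-14
LSL r5, r1, #2 → r5=14<<2=56
halt.

56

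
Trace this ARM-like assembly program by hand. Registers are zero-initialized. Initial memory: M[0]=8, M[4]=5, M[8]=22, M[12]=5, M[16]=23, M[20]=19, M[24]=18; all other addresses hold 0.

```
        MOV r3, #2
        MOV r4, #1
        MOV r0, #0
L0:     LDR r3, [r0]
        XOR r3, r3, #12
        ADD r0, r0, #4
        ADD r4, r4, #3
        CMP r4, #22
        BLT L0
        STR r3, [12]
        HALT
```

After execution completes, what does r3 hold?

after MOV r3, #2: r3=2
after MOV r4, #1: r4=1
after MOV r0, #0: r0=0
after LDR r3, [r0]: r3=M[0]=8
after XOR r3, r3, #12: r3=8^12=4
after ADD r0, r0, #4: r0=0+4=4
after ADD r4, r4, #3: r4=1+3=4
CMP r4, #22  (cmp 4,22)
BLT L0: taken
after LDR r3, [r0]: r3=M[4]=5
after XOR r3, r3, #12: r3=5^12=9
after ADD r0, r0, #4: r0=4+4=8
after ADD r4, r4, #3: r4=4+3=7
CMP r4, #22  (cmp 7,22)
BLT L0: taken
after LDR r3, [r0]: r3=M[8]=22
after XOR r3, r3, #12: r3=22^12=26
after ADD r0, r0, #4: r0=8+4=12
after ADD r4, r4, #3: r4=7+3=10
CMP r4, #22  (cmp 10,22)
BLT L0: taken
after LDR r3, [r0]: r3=M[12]=5
after XOR r3, r3, #12: r3=5^12=9
after ADD r0, r0, #4: r0=12+4=16
after ADD r4, r4, #3: r4=10+3=13
CMP r4, #22  (cmp 13,22)
BLT L0: taken
after LDR r3, [r0]: r3=M[16]=23
after XOR r3, r3, #12: r3=23^12=27
after ADD r0, r0, #4: r0=16+4=20
after ADD r4, r4, #3: r4=13+3=16
CMP r4, #22  (cmp 16,22)
BLT L0: taken
after LDR r3, [r0]: r3=M[20]=19
after XOR r3, r3, #12: r3=19^12=31
after ADD r0, r0, #4: r0=20+4=24
after ADD r4, r4, #3: r4=16+3=19
CMP r4, #22  (cmp 19,22)
BLT L0: taken
after LDR r3, [r0]: r3=M[24]=18
after XOR r3, r3, #12: r3=18^12=30
after ADD r0, r0, #4: r0=24+4=28
after ADD r4, r4, #3: r4=19+3=22
CMP r4, #22  (cmp 22,22)
BLT L0: not taken
STR r3, [12] → M[12]=30
halt.

30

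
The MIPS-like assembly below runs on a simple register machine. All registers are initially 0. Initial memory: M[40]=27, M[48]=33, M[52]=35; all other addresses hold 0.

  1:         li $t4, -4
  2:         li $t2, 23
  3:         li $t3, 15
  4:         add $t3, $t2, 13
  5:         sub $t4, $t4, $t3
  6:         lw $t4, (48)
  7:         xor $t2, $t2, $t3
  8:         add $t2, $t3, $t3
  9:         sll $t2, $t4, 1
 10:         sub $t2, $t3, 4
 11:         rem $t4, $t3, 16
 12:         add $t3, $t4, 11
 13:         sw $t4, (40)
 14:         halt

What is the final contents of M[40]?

after li $t4, -4: $t4=-4
after li $t2, 23: $t2=23
after li $t3, 15: $t3=15
after add $t3, $t2, 13: $t3=23+13=36
after sub $t4, $t4, $t3: $t4=(-4)-36=-40
after lw $t4, (48): $t4=M[48]=33
after xor $t2, $t2, $t3: $t2=23^36=51
after add $t2, $t3, $t3: $t2=36+36=72
after sll $t2, $t4, 1: $t2=33<<1=66
after sub $t2, $t3, 4: $t2=36-4=32
after rem $t4, $t3, 16: $t4=36%16=4
after add $t3, $t4, 11: $t3=4+11=15
sw $t4, (40) → M[40]=4
halt.

4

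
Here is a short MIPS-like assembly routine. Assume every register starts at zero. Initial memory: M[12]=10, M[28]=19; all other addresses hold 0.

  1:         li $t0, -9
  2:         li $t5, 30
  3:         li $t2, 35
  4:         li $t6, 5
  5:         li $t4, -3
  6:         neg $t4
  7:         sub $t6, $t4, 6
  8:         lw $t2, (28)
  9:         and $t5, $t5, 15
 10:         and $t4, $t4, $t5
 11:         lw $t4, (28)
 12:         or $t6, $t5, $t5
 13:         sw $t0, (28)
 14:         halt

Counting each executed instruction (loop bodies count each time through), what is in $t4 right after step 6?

after li $t0, -9: $t0=-9
after li $t5, 30: $t5=30
after li $t2, 35: $t2=35
after li $t6, 5: $t6=5
after li $t4, -3: $t4=-3
after neg $t4: $t4=-(-3)=3
After step 6: $t4 = 3.

3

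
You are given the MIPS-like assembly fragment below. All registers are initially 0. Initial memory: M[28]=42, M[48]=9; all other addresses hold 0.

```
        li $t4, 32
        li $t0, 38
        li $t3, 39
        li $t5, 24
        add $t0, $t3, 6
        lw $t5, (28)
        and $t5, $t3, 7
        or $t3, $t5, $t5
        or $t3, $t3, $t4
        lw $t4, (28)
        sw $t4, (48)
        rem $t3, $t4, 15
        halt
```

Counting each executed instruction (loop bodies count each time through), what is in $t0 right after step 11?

li $t4, 32 → $t4=32
li $t0, 38 → $t0=38
li $t3, 39 → $t3=39
li $t5, 24 → $t5=24
add $t0, $t3, 6 → $t0=39+6=45
lw $t5, (28) → $t5=M[28]=42
and $t5, $t3, 7 → $t5=39&7=7
or $t3, $t5, $t5 → $t3=7|7=7
or $t3, $t3, $t4 → $t3=7|32=39
lw $t4, (28) → $t4=M[28]=42
sw $t4, (48) → M[48]=42
After step 11: $t0 = 45.

45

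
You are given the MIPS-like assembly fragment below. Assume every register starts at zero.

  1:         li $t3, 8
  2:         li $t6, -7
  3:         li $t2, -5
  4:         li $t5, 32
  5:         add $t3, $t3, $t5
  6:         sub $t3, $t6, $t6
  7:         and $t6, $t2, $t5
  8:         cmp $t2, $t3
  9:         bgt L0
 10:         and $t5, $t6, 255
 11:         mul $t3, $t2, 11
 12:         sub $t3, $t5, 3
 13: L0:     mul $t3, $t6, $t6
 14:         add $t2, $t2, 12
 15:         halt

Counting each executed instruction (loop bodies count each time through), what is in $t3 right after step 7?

0

$t3=8
$t6=-7
$t2=-5
$t5=32
$t3=8+32=40
$t3=(-7)-(-7)=0
$t6=(-5)&32=32
After step 7: $t3 = 0.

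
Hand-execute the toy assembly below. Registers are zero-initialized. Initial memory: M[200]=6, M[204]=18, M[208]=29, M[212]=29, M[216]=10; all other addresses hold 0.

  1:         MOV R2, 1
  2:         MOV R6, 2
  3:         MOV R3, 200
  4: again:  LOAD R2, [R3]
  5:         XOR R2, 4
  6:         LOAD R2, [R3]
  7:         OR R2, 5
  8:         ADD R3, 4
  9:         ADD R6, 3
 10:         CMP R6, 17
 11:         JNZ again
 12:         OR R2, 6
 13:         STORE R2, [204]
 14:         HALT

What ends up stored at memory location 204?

15

after MOV R2, 1: R2=1
after MOV R6, 2: R6=2
after MOV R3, 200: R3=200
after LOAD R2, [R3]: R2=M[200]=6
after XOR R2, 4: R2=6^4=2
after LOAD R2, [R3]: R2=M[200]=6
after OR R2, 5: R2=6|5=7
after ADD R3, 4: R3=200+4=204
after ADD R6, 3: R6=2+3=5
CMP R6, 17  (cmp 5,17)
JNZ again: taken
after LOAD R2, [R3]: R2=M[204]=18
after XOR R2, 4: R2=18^4=22
after LOAD R2, [R3]: R2=M[204]=18
after OR R2, 5: R2=18|5=23
after ADD R3, 4: R3=204+4=208
after ADD R6, 3: R6=5+3=8
CMP R6, 17  (cmp 8,17)
JNZ again: taken
after LOAD R2, [R3]: R2=M[208]=29
after XOR R2, 4: R2=29^4=25
after LOAD R2, [R3]: R2=M[208]=29
after OR R2, 5: R2=29|5=29
after ADD R3, 4: R3=208+4=212
after ADD R6, 3: R6=8+3=11
CMP R6, 17  (cmp 11,17)
JNZ again: taken
after LOAD R2, [R3]: R2=M[212]=29
after XOR R2, 4: R2=29^4=25
after LOAD R2, [R3]: R2=M[212]=29
after OR R2, 5: R2=29|5=29
after ADD R3, 4: R3=212+4=216
after ADD R6, 3: R6=11+3=14
CMP R6, 17  (cmp 14,17)
JNZ again: taken
after LOAD R2, [R3]: R2=M[216]=10
after XOR R2, 4: R2=10^4=14
after LOAD R2, [R3]: R2=M[216]=10
after OR R2, 5: R2=10|5=15
after ADD R3, 4: R3=216+4=220
after ADD R6, 3: R6=14+3=17
CMP R6, 17  (cmp 17,17)
JNZ again: not taken
after OR R2, 6: R2=15|6=15
STORE R2, [204] → M[204]=15
halt.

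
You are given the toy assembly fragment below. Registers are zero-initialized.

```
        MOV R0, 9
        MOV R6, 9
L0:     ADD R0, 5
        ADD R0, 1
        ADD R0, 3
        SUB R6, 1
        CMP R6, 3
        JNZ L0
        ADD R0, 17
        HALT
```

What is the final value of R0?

MOV R0, 9 → R0=9
MOV R6, 9 → R6=9
ADD R0, 5 → R0=9+5=14
ADD R0, 1 → R0=14+1=15
ADD R0, 3 → R0=15+3=18
SUB R6, 1 → R6=9-1=8
CMP R6, 3  (cmp 8,3)
JNZ L0: taken
ADD R0, 5 → R0=18+5=23
ADD R0, 1 → R0=23+1=24
ADD R0, 3 → R0=24+3=27
SUB R6, 1 → R6=8-1=7
CMP R6, 3  (cmp 7,3)
JNZ L0: taken
ADD R0, 5 → R0=27+5=32
ADD R0, 1 → R0=32+1=33
ADD R0, 3 → R0=33+3=36
SUB R6, 1 → R6=7-1=6
CMP R6, 3  (cmp 6,3)
JNZ L0: taken
ADD R0, 5 → R0=36+5=41
ADD R0, 1 → R0=41+1=42
ADD R0, 3 → R0=42+3=45
SUB R6, 1 → R6=6-1=5
CMP R6, 3  (cmp 5,3)
JNZ L0: taken
ADD R0, 5 → R0=45+5=50
ADD R0, 1 → R0=50+1=51
ADD R0, 3 → R0=51+3=54
SUB R6, 1 → R6=5-1=4
CMP R6, 3  (cmp 4,3)
JNZ L0: taken
ADD R0, 5 → R0=54+5=59
ADD R0, 1 → R0=59+1=60
ADD R0, 3 → R0=60+3=63
SUB R6, 1 → R6=4-1=3
CMP R6, 3  (cmp 3,3)
JNZ L0: not taken
ADD R0, 17 → R0=63+17=80
halt.

80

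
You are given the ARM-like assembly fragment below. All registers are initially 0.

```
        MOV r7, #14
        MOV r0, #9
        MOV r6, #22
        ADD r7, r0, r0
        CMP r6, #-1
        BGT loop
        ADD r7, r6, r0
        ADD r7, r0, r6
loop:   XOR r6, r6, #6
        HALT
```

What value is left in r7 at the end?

18

r7=14
r0=9
r6=22
r7=9+9=18
CMP r6, #-1  (cmp 22,-1)
BGT loop: taken
r6=22^6=16
halt.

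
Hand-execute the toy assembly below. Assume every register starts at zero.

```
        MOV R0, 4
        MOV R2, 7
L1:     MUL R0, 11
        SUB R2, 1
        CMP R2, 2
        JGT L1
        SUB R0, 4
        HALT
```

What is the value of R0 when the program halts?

after MOV R0, 4: R0=4
after MOV R2, 7: R2=7
after MUL R0, 11: R0=4*11=44
after SUB R2, 1: R2=7-1=6
CMP R2, 2  (cmp 6,2)
JGT L1: taken
after MUL R0, 11: R0=44*11=484
after SUB R2, 1: R2=6-1=5
CMP R2, 2  (cmp 5,2)
JGT L1: taken
after MUL R0, 11: R0=484*11=5324
after SUB R2, 1: R2=5-1=4
CMP R2, 2  (cmp 4,2)
JGT L1: taken
after MUL R0, 11: R0=5324*11=58564
after SUB R2, 1: R2=4-1=3
CMP R2, 2  (cmp 3,2)
JGT L1: taken
after MUL R0, 11: R0=58564*11=644204
after SUB R2, 1: R2=3-1=2
CMP R2, 2  (cmp 2,2)
JGT L1: not taken
after SUB R0, 4: R0=644204-4=644200
halt.

644200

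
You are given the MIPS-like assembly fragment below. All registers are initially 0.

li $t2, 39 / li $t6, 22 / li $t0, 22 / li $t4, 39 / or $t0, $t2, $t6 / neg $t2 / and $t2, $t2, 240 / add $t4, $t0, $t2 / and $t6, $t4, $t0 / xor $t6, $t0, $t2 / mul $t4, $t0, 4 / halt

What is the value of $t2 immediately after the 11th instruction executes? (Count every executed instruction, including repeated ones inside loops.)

208

after li $t2, 39: $t2=39
after li $t6, 22: $t6=22
after li $t0, 22: $t0=22
after li $t4, 39: $t4=39
after or $t0, $t2, $t6: $t0=39|22=55
after neg $t2: $t2=-(39)=-39
after and $t2, $t2, 240: $t2=(-39)&240=208
after add $t4, $t0, $t2: $t4=55+208=263
after and $t6, $t4, $t0: $t6=263&55=7
after xor $t6, $t0, $t2: $t6=55^208=231
after mul $t4, $t0, 4: $t4=55*4=220
After step 11: $t2 = 208.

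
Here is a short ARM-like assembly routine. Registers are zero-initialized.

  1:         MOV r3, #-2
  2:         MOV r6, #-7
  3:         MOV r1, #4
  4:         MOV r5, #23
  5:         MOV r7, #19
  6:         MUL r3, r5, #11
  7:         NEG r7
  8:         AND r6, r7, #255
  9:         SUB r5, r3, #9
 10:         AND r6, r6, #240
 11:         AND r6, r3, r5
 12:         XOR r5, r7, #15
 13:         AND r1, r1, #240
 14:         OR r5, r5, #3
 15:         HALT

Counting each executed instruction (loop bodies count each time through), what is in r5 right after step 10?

r3=-2
r6=-7
r1=4
r5=23
r7=19
r3=23*11=253
r7=-(19)=-19
r6=(-19)&255=237
r5=253-9=244
r6=237&240=224
After step 10: r5 = 244.

244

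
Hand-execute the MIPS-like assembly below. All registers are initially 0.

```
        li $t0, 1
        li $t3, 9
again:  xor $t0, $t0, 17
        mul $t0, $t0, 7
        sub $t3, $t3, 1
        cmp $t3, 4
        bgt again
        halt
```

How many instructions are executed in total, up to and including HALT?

after li $t0, 1: $t0=1
after li $t3, 9: $t3=9
after xor $t0, $t0, 17: $t0=1^17=16
after mul $t0, $t0, 7: $t0=16*7=112
after sub $t3, $t3, 1: $t3=9-1=8
cmp $t3, 4  (cmp 8,4)
bgt again: taken
after xor $t0, $t0, 17: $t0=112^17=97
after mul $t0, $t0, 7: $t0=97*7=679
after sub $t3, $t3, 1: $t3=8-1=7
cmp $t3, 4  (cmp 7,4)
bgt again: taken
after xor $t0, $t0, 17: $t0=679^17=694
after mul $t0, $t0, 7: $t0=694*7=4858
after sub $t3, $t3, 1: $t3=7-1=6
cmp $t3, 4  (cmp 6,4)
bgt again: taken
after xor $t0, $t0, 17: $t0=4858^17=4843
after mul $t0, $t0, 7: $t0=4843*7=33901
after sub $t3, $t3, 1: $t3=6-1=5
cmp $t3, 4  (cmp 5,4)
bgt again: taken
after xor $t0, $t0, 17: $t0=33901^17=33916
after mul $t0, $t0, 7: $t0=33916*7=237412
after sub $t3, $t3, 1: $t3=5-1=4
cmp $t3, 4  (cmp 4,4)
bgt again: not taken
halt.
Total executed instructions: 28.

28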